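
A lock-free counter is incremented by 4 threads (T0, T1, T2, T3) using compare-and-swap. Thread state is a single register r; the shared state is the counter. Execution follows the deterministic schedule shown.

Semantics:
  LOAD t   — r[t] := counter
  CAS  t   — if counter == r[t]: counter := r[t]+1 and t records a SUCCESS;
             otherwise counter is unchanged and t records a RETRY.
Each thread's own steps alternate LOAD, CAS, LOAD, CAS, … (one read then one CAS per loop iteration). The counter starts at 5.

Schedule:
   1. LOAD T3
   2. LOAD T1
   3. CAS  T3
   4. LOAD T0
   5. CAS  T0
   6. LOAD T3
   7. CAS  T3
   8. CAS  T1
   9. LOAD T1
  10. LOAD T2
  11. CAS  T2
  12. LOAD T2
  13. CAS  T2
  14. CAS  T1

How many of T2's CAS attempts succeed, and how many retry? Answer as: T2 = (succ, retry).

[1] T3.load  rd  (counter 5, T3.r 5)
[2] T1.load  rd  (counter 5, T1.r 5)
[3] T3.cas  hit  (counter 6, T3.r 5)
[4] T0.load  rd  (counter 6, T0.r 6)
[5] T0.cas  hit  (counter 7, T0.r 6)
[6] T3.load  rd  (counter 7, T3.r 7)
[7] T3.cas  hit  (counter 8, T3.r 7)
[8] T1.cas  miss  (counter 8, T1.r 5)
[9] T1.load  rd  (counter 8, T1.r 8)
[10] T2.load  rd  (counter 8, T2.r 8)
[11] T2.cas  hit  (counter 9, T2.r 8)
[12] T2.load  rd  (counter 9, T2.r 9)
[13] T2.cas  hit  (counter 10, T2.r 9)
[14] T1.cas  miss  (counter 10, T1.r 8)

T2 = (2, 0)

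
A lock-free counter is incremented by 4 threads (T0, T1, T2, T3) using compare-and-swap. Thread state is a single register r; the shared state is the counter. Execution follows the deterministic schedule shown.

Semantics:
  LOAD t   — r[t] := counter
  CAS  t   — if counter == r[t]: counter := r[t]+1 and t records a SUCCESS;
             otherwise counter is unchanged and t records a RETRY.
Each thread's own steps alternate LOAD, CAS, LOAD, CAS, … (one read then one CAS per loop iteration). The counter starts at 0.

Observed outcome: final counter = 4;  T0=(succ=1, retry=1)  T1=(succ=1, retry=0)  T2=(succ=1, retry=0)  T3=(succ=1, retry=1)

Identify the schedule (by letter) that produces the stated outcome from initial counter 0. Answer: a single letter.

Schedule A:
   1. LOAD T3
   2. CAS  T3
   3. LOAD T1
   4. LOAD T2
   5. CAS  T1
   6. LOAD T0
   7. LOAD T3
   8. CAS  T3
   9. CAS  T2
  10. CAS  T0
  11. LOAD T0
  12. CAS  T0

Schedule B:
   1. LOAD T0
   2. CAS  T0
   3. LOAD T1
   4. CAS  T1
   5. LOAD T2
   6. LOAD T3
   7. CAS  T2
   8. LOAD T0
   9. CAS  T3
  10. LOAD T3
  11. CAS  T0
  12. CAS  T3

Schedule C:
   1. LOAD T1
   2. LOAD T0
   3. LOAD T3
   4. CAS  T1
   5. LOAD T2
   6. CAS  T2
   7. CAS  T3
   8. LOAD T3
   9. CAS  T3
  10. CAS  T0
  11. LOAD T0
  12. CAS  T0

C

Tracing schedule C:
step 1: T1 LOAD ⇒ load; ctr=0 reg=0
step 2: T0 LOAD ⇒ load; ctr=0 reg=0
step 3: T3 LOAD ⇒ load; ctr=0 reg=0
step 4: T1 CAS ⇒ ok; ctr=1 reg=0
step 5: T2 LOAD ⇒ load; ctr=1 reg=1
step 6: T2 CAS ⇒ ok; ctr=2 reg=1
step 7: T3 CAS ⇒ retry; ctr=2 reg=0
step 8: T3 LOAD ⇒ load; ctr=2 reg=2
step 9: T3 CAS ⇒ ok; ctr=3 reg=2
step 10: T0 CAS ⇒ retry; ctr=3 reg=0
step 11: T0 LOAD ⇒ load; ctr=3 reg=3
step 12: T0 CAS ⇒ ok; ctr=4 reg=3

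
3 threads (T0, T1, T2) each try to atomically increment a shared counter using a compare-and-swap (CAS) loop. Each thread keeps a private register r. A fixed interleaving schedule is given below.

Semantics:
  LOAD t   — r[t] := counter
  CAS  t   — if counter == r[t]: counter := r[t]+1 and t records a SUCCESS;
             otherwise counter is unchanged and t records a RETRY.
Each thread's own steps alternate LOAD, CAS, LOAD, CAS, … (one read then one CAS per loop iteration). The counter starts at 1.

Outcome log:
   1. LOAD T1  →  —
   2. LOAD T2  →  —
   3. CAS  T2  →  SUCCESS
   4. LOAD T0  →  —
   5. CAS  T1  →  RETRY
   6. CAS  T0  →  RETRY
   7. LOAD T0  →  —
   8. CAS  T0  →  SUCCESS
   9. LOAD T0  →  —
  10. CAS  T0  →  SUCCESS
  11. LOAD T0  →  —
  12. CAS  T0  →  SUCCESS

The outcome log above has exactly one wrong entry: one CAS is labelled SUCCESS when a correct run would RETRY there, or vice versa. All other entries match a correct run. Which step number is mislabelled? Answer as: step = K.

step = 6

Correct run:
1. LOAD T1 → mem=1 r[T1]=1 [LOAD]
2. LOAD T2 → mem=1 r[T2]=1 [LOAD]
3. CAS T2 → mem=2 r[T2]=1 [OK]
4. LOAD T0 → mem=2 r[T0]=2 [LOAD]
5. CAS T1 → mem=2 r[T1]=1 [RETRY]
6. CAS T0 → mem=3 r[T0]=2 [OK]
7. LOAD T0 → mem=3 r[T0]=3 [LOAD]
8. CAS T0 → mem=4 r[T0]=3 [OK]
9. LOAD T0 → mem=4 r[T0]=4 [LOAD]
10. CAS T0 → mem=5 r[T0]=4 [OK]
11. LOAD T0 → mem=5 r[T0]=5 [LOAD]
12. CAS T0 → mem=6 r[T0]=5 [OK]
Mismatch at 6.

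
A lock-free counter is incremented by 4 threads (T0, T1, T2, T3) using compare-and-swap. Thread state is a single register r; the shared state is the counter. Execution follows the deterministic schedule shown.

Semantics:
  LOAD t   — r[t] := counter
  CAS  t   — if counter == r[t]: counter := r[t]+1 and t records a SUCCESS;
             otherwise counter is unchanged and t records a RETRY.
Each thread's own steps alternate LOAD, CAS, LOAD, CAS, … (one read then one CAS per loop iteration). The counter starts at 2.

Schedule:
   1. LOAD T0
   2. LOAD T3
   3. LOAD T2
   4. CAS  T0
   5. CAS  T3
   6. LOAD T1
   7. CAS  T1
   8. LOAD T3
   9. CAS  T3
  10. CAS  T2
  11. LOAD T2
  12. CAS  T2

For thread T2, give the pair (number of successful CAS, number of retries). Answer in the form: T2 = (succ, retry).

1. LOAD T0 → mem=2 r[T0]=2 [LOAD]
2. LOAD T3 → mem=2 r[T3]=2 [LOAD]
3. LOAD T2 → mem=2 r[T2]=2 [LOAD]
4. CAS T0 → mem=3 r[T0]=2 [OK]
5. CAS T3 → mem=3 r[T3]=2 [RETRY]
6. LOAD T1 → mem=3 r[T1]=3 [LOAD]
7. CAS T1 → mem=4 r[T1]=3 [OK]
8. LOAD T3 → mem=4 r[T3]=4 [LOAD]
9. CAS T3 → mem=5 r[T3]=4 [OK]
10. CAS T2 → mem=5 r[T2]=2 [RETRY]
11. LOAD T2 → mem=5 r[T2]=5 [LOAD]
12. CAS T2 → mem=6 r[T2]=5 [OK]

T2 = (1, 1)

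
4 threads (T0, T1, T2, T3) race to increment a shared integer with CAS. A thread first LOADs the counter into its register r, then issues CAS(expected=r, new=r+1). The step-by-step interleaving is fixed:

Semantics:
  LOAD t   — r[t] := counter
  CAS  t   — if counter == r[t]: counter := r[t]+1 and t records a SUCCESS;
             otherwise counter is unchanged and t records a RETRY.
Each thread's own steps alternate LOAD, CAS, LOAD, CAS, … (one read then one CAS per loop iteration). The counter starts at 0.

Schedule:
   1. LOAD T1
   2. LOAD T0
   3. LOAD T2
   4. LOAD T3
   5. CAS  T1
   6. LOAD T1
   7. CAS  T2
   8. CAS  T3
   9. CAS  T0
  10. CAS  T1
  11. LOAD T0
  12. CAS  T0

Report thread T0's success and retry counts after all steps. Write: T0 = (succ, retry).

#1 T1 reads 0
#2 T0 reads 0
#3 T2 reads 0
#4 T3 reads 0
#5 T1 CAS(0→1) writes; counter now 1
#6 T1 reads 1
#7 T2 CAS(0→1) fails; counter now 1
#8 T3 CAS(0→1) fails; counter now 1
#9 T0 CAS(0→1) fails; counter now 1
#10 T1 CAS(1→2) writes; counter now 2
#11 T0 reads 2
#12 T0 CAS(2→3) writes; counter now 3

T0 = (1, 1)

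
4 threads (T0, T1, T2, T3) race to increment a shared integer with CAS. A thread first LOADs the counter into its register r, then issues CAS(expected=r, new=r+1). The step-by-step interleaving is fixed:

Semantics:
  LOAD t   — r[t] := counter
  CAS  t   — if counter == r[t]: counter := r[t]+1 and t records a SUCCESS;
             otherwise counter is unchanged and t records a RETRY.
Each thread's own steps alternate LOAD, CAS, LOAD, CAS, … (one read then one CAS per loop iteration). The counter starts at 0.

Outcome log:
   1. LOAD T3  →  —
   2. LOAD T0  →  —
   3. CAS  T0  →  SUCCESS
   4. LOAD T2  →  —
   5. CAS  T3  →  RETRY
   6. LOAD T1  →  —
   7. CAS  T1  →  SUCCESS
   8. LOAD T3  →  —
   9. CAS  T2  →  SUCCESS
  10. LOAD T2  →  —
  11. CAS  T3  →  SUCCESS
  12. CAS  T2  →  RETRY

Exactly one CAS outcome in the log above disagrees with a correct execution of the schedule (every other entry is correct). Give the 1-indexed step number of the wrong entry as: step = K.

Re-executing:
[1] T3.load  rd  (counter 0, T3.r 0)
[2] T0.load  rd  (counter 0, T0.r 0)
[3] T0.cas  hit  (counter 1, T0.r 0)
[4] T2.load  rd  (counter 1, T2.r 1)
[5] T3.cas  miss  (counter 1, T3.r 0)
[6] T1.load  rd  (counter 1, T1.r 1)
[7] T1.cas  hit  (counter 2, T1.r 1)
[8] T3.load  rd  (counter 2, T3.r 2)
[9] T2.cas  miss  (counter 2, T2.r 1)
[10] T2.load  rd  (counter 2, T2.r 2)
[11] T3.cas  hit  (counter 3, T3.r 2)
[12] T2.cas  miss  (counter 3, T2.r 2)
Flip is step 9.

step = 9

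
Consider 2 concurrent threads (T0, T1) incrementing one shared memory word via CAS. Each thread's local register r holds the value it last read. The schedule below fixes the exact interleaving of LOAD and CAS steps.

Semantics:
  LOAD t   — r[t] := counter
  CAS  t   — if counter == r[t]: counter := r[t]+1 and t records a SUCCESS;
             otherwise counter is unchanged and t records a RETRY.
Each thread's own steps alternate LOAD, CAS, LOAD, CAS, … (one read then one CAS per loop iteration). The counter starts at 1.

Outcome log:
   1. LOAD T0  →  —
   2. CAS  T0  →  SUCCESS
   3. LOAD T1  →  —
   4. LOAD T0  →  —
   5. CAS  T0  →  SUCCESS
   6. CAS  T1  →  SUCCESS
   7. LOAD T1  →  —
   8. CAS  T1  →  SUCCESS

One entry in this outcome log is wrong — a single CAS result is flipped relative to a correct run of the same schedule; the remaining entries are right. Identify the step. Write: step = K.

step = 6

Re-executing:
step 1: T0 LOAD ⇒ load; ctr=1 reg=1
step 2: T0 CAS ⇒ ok; ctr=2 reg=1
step 3: T1 LOAD ⇒ load; ctr=2 reg=2
step 4: T0 LOAD ⇒ load; ctr=2 reg=2
step 5: T0 CAS ⇒ ok; ctr=3 reg=2
step 6: T1 CAS ⇒ retry; ctr=3 reg=2
step 7: T1 LOAD ⇒ load; ctr=3 reg=3
step 8: T1 CAS ⇒ ok; ctr=4 reg=3
Log disagrees first at step 6.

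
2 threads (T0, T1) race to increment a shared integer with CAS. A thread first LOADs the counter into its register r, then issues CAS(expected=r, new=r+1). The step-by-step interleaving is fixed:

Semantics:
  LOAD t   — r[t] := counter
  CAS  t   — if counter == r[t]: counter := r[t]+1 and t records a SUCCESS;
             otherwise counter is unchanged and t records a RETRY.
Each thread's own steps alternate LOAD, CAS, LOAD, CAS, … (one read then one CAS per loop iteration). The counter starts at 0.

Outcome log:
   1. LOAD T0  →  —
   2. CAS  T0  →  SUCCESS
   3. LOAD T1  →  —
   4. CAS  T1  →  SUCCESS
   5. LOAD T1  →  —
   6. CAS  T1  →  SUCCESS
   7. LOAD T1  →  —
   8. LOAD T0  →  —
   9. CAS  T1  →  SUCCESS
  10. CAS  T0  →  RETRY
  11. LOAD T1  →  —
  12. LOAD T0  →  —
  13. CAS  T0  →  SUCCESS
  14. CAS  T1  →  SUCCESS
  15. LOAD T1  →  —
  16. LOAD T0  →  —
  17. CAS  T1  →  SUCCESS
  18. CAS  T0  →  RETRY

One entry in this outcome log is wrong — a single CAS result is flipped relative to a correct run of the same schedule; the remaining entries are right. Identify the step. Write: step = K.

Correct run:
step 1: T0 LOAD ⇒ load; ctr=0 reg=0
step 2: T0 CAS ⇒ ok; ctr=1 reg=0
step 3: T1 LOAD ⇒ load; ctr=1 reg=1
step 4: T1 CAS ⇒ ok; ctr=2 reg=1
step 5: T1 LOAD ⇒ load; ctr=2 reg=2
step 6: T1 CAS ⇒ ok; ctr=3 reg=2
step 7: T1 LOAD ⇒ load; ctr=3 reg=3
step 8: T0 LOAD ⇒ load; ctr=3 reg=3
step 9: T1 CAS ⇒ ok; ctr=4 reg=3
step 10: T0 CAS ⇒ retry; ctr=4 reg=3
step 11: T1 LOAD ⇒ load; ctr=4 reg=4
step 12: T0 LOAD ⇒ load; ctr=4 reg=4
step 13: T0 CAS ⇒ ok; ctr=5 reg=4
step 14: T1 CAS ⇒ retry; ctr=5 reg=4
step 15: T1 LOAD ⇒ load; ctr=5 reg=5
step 16: T0 LOAD ⇒ load; ctr=5 reg=5
step 17: T1 CAS ⇒ ok; ctr=6 reg=5
step 18: T0 CAS ⇒ retry; ctr=6 reg=5
Flip is step 14.

step = 14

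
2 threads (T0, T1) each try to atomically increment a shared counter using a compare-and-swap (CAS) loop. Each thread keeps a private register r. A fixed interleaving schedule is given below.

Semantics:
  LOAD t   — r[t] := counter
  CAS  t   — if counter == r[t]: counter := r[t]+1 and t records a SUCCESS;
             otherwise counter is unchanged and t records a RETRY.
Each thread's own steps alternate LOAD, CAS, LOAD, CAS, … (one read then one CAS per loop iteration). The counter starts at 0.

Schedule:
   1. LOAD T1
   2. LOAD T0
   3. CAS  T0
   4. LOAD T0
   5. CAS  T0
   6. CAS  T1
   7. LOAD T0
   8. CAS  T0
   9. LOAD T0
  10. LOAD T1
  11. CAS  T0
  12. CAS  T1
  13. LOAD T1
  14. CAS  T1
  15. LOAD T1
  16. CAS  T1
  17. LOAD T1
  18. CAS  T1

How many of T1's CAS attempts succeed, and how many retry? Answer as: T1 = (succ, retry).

T1 = (3, 2)

T1 LOAD — after: cnt=0, r=0 — load
T0 LOAD — after: cnt=0, r=0 — load
T0 CAS — after: cnt=1, r=0 — ok
T0 LOAD — after: cnt=1, r=1 — load
T0 CAS — after: cnt=2, r=1 — ok
T1 CAS — after: cnt=2, r=0 — retry
T0 LOAD — after: cnt=2, r=2 — load
T0 CAS — after: cnt=3, r=2 — ok
T0 LOAD — after: cnt=3, r=3 — load
T1 LOAD — after: cnt=3, r=3 — load
T0 CAS — after: cnt=4, r=3 — ok
T1 CAS — after: cnt=4, r=3 — retry
T1 LOAD — after: cnt=4, r=4 — load
T1 CAS — after: cnt=5, r=4 — ok
T1 LOAD — after: cnt=5, r=5 — load
T1 CAS — after: cnt=6, r=5 — ok
T1 LOAD — after: cnt=6, r=6 — load
T1 CAS — after: cnt=7, r=6 — ok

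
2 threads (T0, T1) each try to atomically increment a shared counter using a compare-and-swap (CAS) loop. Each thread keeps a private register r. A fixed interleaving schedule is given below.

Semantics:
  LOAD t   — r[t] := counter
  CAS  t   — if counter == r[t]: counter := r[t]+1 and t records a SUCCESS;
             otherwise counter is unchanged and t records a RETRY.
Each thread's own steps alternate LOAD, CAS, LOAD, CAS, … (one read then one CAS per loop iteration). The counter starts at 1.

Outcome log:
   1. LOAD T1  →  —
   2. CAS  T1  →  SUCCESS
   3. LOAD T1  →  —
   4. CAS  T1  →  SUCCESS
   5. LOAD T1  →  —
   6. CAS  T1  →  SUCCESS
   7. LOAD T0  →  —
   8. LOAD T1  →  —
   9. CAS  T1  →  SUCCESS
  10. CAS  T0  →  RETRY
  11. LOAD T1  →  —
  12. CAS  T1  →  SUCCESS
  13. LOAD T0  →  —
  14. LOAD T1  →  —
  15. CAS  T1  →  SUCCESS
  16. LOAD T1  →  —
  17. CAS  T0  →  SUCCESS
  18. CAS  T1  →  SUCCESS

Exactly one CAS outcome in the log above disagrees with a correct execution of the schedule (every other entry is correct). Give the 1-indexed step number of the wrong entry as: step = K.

step = 17

Reference trace:
step 1: T1 LOAD ⇒ load; ctr=1 reg=1
step 2: T1 CAS ⇒ ok; ctr=2 reg=1
step 3: T1 LOAD ⇒ load; ctr=2 reg=2
step 4: T1 CAS ⇒ ok; ctr=3 reg=2
step 5: T1 LOAD ⇒ load; ctr=3 reg=3
step 6: T1 CAS ⇒ ok; ctr=4 reg=3
step 7: T0 LOAD ⇒ load; ctr=4 reg=4
step 8: T1 LOAD ⇒ load; ctr=4 reg=4
step 9: T1 CAS ⇒ ok; ctr=5 reg=4
step 10: T0 CAS ⇒ retry; ctr=5 reg=4
step 11: T1 LOAD ⇒ load; ctr=5 reg=5
step 12: T1 CAS ⇒ ok; ctr=6 reg=5
step 13: T0 LOAD ⇒ load; ctr=6 reg=6
step 14: T1 LOAD ⇒ load; ctr=6 reg=6
step 15: T1 CAS ⇒ ok; ctr=7 reg=6
step 16: T1 LOAD ⇒ load; ctr=7 reg=7
step 17: T0 CAS ⇒ retry; ctr=7 reg=6
step 18: T1 CAS ⇒ ok; ctr=8 reg=7
Flip is step 17.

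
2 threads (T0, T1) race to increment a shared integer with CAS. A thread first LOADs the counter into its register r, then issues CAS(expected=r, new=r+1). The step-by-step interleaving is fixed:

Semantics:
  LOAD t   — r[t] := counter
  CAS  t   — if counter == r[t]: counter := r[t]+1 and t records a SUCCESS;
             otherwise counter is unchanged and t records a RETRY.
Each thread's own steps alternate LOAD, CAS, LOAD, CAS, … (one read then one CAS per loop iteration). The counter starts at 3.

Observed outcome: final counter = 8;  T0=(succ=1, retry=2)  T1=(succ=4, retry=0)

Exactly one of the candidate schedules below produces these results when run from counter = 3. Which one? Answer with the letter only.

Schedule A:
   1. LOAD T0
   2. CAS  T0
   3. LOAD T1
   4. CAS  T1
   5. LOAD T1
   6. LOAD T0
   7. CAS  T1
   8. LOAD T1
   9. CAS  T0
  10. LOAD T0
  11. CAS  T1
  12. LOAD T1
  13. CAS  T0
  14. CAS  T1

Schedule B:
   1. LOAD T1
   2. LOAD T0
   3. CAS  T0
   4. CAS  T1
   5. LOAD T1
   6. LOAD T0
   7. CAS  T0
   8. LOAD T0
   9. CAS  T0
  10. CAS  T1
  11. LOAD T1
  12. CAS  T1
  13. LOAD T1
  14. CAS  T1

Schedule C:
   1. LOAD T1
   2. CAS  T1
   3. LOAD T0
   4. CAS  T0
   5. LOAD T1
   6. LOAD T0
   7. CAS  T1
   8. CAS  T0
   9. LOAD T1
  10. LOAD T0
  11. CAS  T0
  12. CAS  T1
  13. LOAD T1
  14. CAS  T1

Simulating candidate A:
#1 T0 reads 3
#2 T0 CAS(3→4) writes; counter now 4
#3 T1 reads 4
#4 T1 CAS(4→5) writes; counter now 5
#5 T1 reads 5
#6 T0 reads 5
#7 T1 CAS(5→6) writes; counter now 6
#8 T1 reads 6
#9 T0 CAS(5→6) fails; counter now 6
#10 T0 reads 6
#11 T1 CAS(6→7) writes; counter now 7
#12 T1 reads 7
#13 T0 CAS(6→7) fails; counter now 7
#14 T1 CAS(7→8) writes; counter now 8

A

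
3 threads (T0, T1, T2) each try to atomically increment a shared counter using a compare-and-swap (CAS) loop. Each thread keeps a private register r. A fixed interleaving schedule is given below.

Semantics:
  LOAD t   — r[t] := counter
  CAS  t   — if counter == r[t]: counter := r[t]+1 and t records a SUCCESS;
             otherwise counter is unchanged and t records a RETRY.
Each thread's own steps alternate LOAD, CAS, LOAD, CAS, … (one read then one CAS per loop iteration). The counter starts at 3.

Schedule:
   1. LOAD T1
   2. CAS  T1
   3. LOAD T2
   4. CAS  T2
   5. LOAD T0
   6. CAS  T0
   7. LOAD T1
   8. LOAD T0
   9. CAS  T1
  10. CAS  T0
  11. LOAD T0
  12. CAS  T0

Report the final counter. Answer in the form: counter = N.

counter = 8

[1] T1.load  rd  (counter 3, T1.r 3)
[2] T1.cas  hit  (counter 4, T1.r 3)
[3] T2.load  rd  (counter 4, T2.r 4)
[4] T2.cas  hit  (counter 5, T2.r 4)
[5] T0.load  rd  (counter 5, T0.r 5)
[6] T0.cas  hit  (counter 6, T0.r 5)
[7] T1.load  rd  (counter 6, T1.r 6)
[8] T0.load  rd  (counter 6, T0.r 6)
[9] T1.cas  hit  (counter 7, T1.r 6)
[10] T0.cas  miss  (counter 7, T0.r 6)
[11] T0.load  rd  (counter 7, T0.r 7)
[12] T0.cas  hit  (counter 8, T0.r 7)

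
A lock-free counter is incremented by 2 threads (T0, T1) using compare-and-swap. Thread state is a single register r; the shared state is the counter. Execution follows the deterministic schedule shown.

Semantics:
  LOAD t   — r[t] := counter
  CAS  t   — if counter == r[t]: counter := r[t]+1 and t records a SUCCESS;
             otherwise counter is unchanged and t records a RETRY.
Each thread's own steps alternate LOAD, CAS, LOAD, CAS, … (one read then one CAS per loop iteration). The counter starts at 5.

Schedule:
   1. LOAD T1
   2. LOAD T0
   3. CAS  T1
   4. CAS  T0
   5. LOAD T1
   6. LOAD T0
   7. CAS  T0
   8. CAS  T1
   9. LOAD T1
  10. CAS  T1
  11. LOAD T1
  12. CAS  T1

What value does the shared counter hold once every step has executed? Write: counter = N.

counter = 9

   1) LOAD T1:  M=5  r_T1=5
   2) LOAD T0:  M=5  r_T0=5
   3) CAS  T1:  M=6  r_T1=5 ✓
   4) CAS  T0:  M=6  r_T0=5 ✗
   5) LOAD T1:  M=6  r_T1=6
   6) LOAD T0:  M=6  r_T0=6
   7) CAS  T0:  M=7  r_T0=6 ✓
   8) CAS  T1:  M=7  r_T1=6 ✗
   9) LOAD T1:  M=7  r_T1=7
  10) CAS  T1:  M=8  r_T1=7 ✓
  11) LOAD T1:  M=8  r_T1=8
  12) CAS  T1:  M=9  r_T1=8 ✓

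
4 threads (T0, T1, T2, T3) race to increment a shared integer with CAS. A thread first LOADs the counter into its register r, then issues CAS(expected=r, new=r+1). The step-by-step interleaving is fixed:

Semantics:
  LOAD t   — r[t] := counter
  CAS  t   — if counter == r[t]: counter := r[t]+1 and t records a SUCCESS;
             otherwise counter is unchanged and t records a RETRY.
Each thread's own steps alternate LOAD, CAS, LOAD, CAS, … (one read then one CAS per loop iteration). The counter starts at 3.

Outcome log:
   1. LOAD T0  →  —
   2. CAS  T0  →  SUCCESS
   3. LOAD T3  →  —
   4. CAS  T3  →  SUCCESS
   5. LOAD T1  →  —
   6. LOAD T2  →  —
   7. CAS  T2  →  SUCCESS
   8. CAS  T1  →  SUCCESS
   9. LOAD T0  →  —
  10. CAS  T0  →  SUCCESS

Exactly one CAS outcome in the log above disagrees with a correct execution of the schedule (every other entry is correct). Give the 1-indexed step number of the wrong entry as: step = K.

Correct run:
   1) LOAD T0:  M=3  r_T0=3
   2) CAS  T0:  M=4  r_T0=3 ✓
   3) LOAD T3:  M=4  r_T3=4
   4) CAS  T3:  M=5  r_T3=4 ✓
   5) LOAD T1:  M=5  r_T1=5
   6) LOAD T2:  M=5  r_T2=5
   7) CAS  T2:  M=6  r_T2=5 ✓
   8) CAS  T1:  M=6  r_T1=5 ✗
   9) LOAD T0:  M=6  r_T0=6
  10) CAS  T0:  M=7  r_T0=6 ✓
Mismatch at 8.

step = 8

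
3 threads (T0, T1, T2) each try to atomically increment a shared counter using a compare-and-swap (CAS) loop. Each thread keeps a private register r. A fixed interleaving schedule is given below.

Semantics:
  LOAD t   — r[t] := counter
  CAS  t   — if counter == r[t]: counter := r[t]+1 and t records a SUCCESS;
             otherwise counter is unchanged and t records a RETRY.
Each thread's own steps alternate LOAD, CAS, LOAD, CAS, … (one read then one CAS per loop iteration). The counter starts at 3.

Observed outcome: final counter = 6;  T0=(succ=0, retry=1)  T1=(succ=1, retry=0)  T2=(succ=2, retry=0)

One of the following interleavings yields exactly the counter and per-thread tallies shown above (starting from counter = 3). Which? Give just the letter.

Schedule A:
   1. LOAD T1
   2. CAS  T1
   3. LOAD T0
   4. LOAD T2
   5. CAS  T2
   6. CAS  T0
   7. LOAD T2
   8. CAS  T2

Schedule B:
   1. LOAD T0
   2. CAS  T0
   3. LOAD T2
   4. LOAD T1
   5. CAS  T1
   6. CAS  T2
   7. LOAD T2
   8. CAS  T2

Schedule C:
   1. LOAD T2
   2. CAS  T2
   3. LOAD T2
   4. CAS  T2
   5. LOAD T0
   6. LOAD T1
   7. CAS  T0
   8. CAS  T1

A

Tracing schedule A:
1. LOAD T1 → mem=3 r[T1]=3 [LOAD]
2. CAS T1 → mem=4 r[T1]=3 [OK]
3. LOAD T0 → mem=4 r[T0]=4 [LOAD]
4. LOAD T2 → mem=4 r[T2]=4 [LOAD]
5. CAS T2 → mem=5 r[T2]=4 [OK]
6. CAS T0 → mem=5 r[T0]=4 [RETRY]
7. LOAD T2 → mem=5 r[T2]=5 [LOAD]
8. CAS T2 → mem=6 r[T2]=5 [OK]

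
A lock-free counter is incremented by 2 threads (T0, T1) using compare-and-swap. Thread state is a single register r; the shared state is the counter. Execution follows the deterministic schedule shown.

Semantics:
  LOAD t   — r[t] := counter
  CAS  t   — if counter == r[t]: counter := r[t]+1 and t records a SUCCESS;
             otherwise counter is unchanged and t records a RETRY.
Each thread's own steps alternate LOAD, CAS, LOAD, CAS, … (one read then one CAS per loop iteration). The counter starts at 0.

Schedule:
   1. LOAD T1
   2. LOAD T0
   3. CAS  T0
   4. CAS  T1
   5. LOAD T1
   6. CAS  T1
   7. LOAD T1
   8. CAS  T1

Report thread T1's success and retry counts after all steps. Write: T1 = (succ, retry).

1. LOAD T1 → mem=0 r[T1]=0 [LOAD]
2. LOAD T0 → mem=0 r[T0]=0 [LOAD]
3. CAS T0 → mem=1 r[T0]=0 [OK]
4. CAS T1 → mem=1 r[T1]=0 [RETRY]
5. LOAD T1 → mem=1 r[T1]=1 [LOAD]
6. CAS T1 → mem=2 r[T1]=1 [OK]
7. LOAD T1 → mem=2 r[T1]=2 [LOAD]
8. CAS T1 → mem=3 r[T1]=2 [OK]

T1 = (2, 1)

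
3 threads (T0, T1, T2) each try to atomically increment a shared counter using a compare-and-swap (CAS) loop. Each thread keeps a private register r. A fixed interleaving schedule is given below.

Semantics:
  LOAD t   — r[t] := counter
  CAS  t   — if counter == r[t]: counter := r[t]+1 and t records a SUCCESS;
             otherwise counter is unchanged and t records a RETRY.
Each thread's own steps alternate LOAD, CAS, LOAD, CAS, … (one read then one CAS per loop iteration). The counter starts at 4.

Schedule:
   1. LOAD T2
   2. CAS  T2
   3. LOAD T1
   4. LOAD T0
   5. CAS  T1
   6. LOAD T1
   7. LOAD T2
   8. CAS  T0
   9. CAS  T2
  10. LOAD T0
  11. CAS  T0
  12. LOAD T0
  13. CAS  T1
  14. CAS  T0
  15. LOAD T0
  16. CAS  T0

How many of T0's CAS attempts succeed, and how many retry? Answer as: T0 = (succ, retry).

[1] T2.load  rd  (counter 4, T2.r 4)
[2] T2.cas  hit  (counter 5, T2.r 4)
[3] T1.load  rd  (counter 5, T1.r 5)
[4] T0.load  rd  (counter 5, T0.r 5)
[5] T1.cas  hit  (counter 6, T1.r 5)
[6] T1.load  rd  (counter 6, T1.r 6)
[7] T2.load  rd  (counter 6, T2.r 6)
[8] T0.cas  miss  (counter 6, T0.r 5)
[9] T2.cas  hit  (counter 7, T2.r 6)
[10] T0.load  rd  (counter 7, T0.r 7)
[11] T0.cas  hit  (counter 8, T0.r 7)
[12] T0.load  rd  (counter 8, T0.r 8)
[13] T1.cas  miss  (counter 8, T1.r 6)
[14] T0.cas  hit  (counter 9, T0.r 8)
[15] T0.load  rd  (counter 9, T0.r 9)
[16] T0.cas  hit  (counter 10, T0.r 9)

T0 = (3, 1)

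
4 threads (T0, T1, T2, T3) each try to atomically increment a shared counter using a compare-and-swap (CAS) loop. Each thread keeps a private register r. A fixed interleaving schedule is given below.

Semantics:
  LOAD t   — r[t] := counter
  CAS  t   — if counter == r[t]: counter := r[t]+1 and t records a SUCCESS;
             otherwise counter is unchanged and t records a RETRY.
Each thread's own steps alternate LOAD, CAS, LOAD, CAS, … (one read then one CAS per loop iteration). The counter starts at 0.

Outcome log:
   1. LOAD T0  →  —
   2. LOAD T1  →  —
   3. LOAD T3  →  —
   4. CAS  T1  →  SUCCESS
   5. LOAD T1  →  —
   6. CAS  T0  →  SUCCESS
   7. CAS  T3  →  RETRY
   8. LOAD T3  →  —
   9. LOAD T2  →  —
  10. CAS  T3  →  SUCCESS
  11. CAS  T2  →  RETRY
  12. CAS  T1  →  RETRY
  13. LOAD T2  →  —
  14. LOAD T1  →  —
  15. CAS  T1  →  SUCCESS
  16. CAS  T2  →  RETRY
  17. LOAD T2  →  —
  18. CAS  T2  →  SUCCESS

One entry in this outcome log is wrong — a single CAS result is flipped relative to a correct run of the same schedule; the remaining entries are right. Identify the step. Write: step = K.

Correct run:
[1] T0.load  rd  (counter 0, T0.r 0)
[2] T1.load  rd  (counter 0, T1.r 0)
[3] T3.load  rd  (counter 0, T3.r 0)
[4] T1.cas  hit  (counter 1, T1.r 0)
[5] T1.load  rd  (counter 1, T1.r 1)
[6] T0.cas  miss  (counter 1, T0.r 0)
[7] T3.cas  miss  (counter 1, T3.r 0)
[8] T3.load  rd  (counter 1, T3.r 1)
[9] T2.load  rd  (counter 1, T2.r 1)
[10] T3.cas  hit  (counter 2, T3.r 1)
[11] T2.cas  miss  (counter 2, T2.r 1)
[12] T1.cas  miss  (counter 2, T1.r 1)
[13] T2.load  rd  (counter 2, T2.r 2)
[14] T1.load  rd  (counter 2, T1.r 2)
[15] T1.cas  hit  (counter 3, T1.r 2)
[16] T2.cas  miss  (counter 3, T2.r 2)
[17] T2.load  rd  (counter 3, T2.r 3)
[18] T2.cas  hit  (counter 4, T2.r 3)
Mismatch at 6.

step = 6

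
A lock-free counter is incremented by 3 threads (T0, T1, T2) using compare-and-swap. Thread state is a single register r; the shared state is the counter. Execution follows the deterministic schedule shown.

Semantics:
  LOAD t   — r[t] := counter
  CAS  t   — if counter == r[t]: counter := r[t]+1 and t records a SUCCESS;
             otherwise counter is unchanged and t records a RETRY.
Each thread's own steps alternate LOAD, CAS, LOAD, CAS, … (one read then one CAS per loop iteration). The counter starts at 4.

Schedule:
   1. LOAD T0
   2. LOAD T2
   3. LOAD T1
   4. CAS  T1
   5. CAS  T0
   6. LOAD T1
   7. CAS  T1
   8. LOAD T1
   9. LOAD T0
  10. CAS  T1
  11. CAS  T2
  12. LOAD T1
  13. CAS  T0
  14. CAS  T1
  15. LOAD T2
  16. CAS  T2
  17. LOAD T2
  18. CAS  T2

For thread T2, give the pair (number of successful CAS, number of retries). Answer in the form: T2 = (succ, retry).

T2 = (2, 1)

   1) LOAD T0:  M=4  r_T0=4
   2) LOAD T2:  M=4  r_T2=4
   3) LOAD T1:  M=4  r_T1=4
   4) CAS  T1:  M=5  r_T1=4 ✓
   5) CAS  T0:  M=5  r_T0=4 ✗
   6) LOAD T1:  M=5  r_T1=5
   7) CAS  T1:  M=6  r_T1=5 ✓
   8) LOAD T1:  M=6  r_T1=6
   9) LOAD T0:  M=6  r_T0=6
  10) CAS  T1:  M=7  r_T1=6 ✓
  11) CAS  T2:  M=7  r_T2=4 ✗
  12) LOAD T1:  M=7  r_T1=7
  13) CAS  T0:  M=7  r_T0=6 ✗
  14) CAS  T1:  M=8  r_T1=7 ✓
  15) LOAD T2:  M=8  r_T2=8
  16) CAS  T2:  M=9  r_T2=8 ✓
  17) LOAD T2:  M=9  r_T2=9
  18) CAS  T2:  M=10  r_T2=9 ✓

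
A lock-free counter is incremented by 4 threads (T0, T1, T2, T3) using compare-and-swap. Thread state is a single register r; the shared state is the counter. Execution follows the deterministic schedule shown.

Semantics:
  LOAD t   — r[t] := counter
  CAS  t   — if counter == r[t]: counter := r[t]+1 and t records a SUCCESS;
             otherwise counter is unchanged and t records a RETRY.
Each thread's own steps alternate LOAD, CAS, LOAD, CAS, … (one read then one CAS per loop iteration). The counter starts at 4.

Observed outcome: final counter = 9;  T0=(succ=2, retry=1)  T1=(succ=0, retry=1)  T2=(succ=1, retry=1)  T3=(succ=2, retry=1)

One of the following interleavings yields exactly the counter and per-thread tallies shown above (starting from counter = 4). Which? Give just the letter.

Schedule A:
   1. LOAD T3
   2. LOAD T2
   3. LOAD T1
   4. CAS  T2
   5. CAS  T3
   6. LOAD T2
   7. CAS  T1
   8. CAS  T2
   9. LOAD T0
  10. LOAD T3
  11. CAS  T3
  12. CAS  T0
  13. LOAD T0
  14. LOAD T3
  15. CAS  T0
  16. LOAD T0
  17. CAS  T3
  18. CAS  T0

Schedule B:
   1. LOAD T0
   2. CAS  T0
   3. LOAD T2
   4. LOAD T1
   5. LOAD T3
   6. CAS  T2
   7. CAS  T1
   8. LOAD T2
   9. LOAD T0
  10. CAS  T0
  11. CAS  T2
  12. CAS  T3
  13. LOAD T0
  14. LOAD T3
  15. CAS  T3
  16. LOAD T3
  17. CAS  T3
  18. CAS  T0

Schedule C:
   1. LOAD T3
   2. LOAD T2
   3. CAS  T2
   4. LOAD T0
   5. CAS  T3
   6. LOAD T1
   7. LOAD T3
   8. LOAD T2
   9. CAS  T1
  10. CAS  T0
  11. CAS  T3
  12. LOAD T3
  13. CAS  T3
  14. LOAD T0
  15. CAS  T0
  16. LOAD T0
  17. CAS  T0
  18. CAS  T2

B

Simulating candidate B:
1. LOAD T0 → mem=4 r[T0]=4 [LOAD]
2. CAS T0 → mem=5 r[T0]=4 [OK]
3. LOAD T2 → mem=5 r[T2]=5 [LOAD]
4. LOAD T1 → mem=5 r[T1]=5 [LOAD]
5. LOAD T3 → mem=5 r[T3]=5 [LOAD]
6. CAS T2 → mem=6 r[T2]=5 [OK]
7. CAS T1 → mem=6 r[T1]=5 [RETRY]
8. LOAD T2 → mem=6 r[T2]=6 [LOAD]
9. LOAD T0 → mem=6 r[T0]=6 [LOAD]
10. CAS T0 → mem=7 r[T0]=6 [OK]
11. CAS T2 → mem=7 r[T2]=6 [RETRY]
12. CAS T3 → mem=7 r[T3]=5 [RETRY]
13. LOAD T0 → mem=7 r[T0]=7 [LOAD]
14. LOAD T3 → mem=7 r[T3]=7 [LOAD]
15. CAS T3 → mem=8 r[T3]=7 [OK]
16. LOAD T3 → mem=8 r[T3]=8 [LOAD]
17. CAS T3 → mem=9 r[T3]=8 [OK]
18. CAS T0 → mem=9 r[T0]=7 [RETRY]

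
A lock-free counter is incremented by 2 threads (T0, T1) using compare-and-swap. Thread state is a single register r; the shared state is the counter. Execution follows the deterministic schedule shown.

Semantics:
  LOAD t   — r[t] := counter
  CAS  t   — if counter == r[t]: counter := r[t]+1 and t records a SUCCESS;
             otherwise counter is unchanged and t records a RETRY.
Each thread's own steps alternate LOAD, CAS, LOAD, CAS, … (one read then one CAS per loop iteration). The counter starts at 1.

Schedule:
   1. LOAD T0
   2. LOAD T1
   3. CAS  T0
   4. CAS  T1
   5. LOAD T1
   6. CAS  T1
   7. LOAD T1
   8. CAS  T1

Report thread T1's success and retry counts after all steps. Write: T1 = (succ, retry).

T0 LOAD — after: cnt=1, r=1 — load
T1 LOAD — after: cnt=1, r=1 — load
T0 CAS — after: cnt=2, r=1 — ok
T1 CAS — after: cnt=2, r=1 — retry
T1 LOAD — after: cnt=2, r=2 — load
T1 CAS — after: cnt=3, r=2 — ok
T1 LOAD — after: cnt=3, r=3 — load
T1 CAS — after: cnt=4, r=3 — ok

T1 = (2, 1)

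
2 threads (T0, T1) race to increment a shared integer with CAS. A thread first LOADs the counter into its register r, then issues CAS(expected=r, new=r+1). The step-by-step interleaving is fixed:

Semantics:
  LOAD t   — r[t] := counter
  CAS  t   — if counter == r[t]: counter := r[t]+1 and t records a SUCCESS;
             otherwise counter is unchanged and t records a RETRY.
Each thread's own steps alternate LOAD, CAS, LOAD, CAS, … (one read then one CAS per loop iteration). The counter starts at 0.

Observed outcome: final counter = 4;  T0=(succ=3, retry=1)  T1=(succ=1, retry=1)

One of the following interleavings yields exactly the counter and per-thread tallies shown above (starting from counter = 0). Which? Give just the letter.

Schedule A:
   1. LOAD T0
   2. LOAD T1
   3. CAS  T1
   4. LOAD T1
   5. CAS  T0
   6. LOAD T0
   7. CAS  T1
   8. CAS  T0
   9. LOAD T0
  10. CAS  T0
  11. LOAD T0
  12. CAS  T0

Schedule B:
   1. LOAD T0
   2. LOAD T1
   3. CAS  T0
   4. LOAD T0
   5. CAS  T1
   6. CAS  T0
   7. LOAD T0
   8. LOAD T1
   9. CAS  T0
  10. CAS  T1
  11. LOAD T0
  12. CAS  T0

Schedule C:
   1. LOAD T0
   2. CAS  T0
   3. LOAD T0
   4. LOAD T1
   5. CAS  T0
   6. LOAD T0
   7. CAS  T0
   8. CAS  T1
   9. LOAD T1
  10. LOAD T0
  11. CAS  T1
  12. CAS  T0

C

Simulating candidate C:
step 1: T0 LOAD ⇒ load; ctr=0 reg=0
step 2: T0 CAS ⇒ ok; ctr=1 reg=0
step 3: T0 LOAD ⇒ load; ctr=1 reg=1
step 4: T1 LOAD ⇒ load; ctr=1 reg=1
step 5: T0 CAS ⇒ ok; ctr=2 reg=1
step 6: T0 LOAD ⇒ load; ctr=2 reg=2
step 7: T0 CAS ⇒ ok; ctr=3 reg=2
step 8: T1 CAS ⇒ retry; ctr=3 reg=1
step 9: T1 LOAD ⇒ load; ctr=3 reg=3
step 10: T0 LOAD ⇒ load; ctr=3 reg=3
step 11: T1 CAS ⇒ ok; ctr=4 reg=3
step 12: T0 CAS ⇒ retry; ctr=4 reg=3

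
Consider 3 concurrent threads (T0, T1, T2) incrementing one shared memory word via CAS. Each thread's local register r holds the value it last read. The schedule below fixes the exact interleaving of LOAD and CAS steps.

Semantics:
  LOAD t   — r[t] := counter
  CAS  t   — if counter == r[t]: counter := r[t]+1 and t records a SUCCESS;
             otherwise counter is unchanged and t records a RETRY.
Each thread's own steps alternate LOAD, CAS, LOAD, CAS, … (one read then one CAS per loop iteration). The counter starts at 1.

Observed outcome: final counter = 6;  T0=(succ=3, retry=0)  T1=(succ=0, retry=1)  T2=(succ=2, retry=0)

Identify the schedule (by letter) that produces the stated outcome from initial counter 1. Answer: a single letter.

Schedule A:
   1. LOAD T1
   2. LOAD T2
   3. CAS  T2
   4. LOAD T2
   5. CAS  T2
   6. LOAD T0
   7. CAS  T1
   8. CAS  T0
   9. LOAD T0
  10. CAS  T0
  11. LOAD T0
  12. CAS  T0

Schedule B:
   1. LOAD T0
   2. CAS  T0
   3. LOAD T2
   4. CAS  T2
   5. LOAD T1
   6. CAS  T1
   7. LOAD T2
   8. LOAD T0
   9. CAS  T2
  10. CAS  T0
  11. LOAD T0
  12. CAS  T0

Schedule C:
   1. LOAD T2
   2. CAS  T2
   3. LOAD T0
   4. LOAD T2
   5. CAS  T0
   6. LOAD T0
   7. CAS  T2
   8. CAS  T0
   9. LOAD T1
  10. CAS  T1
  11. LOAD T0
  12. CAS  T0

A

Run A:
   1) LOAD T1:  M=1  r_T1=1
   2) LOAD T2:  M=1  r_T2=1
   3) CAS  T2:  M=2  r_T2=1 ✓
   4) LOAD T2:  M=2  r_T2=2
   5) CAS  T2:  M=3  r_T2=2 ✓
   6) LOAD T0:  M=3  r_T0=3
   7) CAS  T1:  M=3  r_T1=1 ✗
   8) CAS  T0:  M=4  r_T0=3 ✓
   9) LOAD T0:  M=4  r_T0=4
  10) CAS  T0:  M=5  r_T0=4 ✓
  11) LOAD T0:  M=5  r_T0=5
  12) CAS  T0:  M=6  r_T0=5 ✓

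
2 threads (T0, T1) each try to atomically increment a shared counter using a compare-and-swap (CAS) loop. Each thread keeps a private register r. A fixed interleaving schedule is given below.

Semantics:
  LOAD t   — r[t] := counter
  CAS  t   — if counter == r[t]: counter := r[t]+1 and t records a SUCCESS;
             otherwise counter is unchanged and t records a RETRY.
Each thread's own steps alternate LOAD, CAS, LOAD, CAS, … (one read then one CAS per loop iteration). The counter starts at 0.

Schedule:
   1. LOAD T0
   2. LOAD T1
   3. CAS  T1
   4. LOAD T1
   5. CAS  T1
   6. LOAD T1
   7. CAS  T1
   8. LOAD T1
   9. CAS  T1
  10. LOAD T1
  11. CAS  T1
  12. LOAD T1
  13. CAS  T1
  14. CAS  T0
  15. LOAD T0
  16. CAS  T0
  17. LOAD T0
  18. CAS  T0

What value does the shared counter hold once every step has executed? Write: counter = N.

#1 T0 reads 0
#2 T1 reads 0
#3 T1 CAS(0→1) writes; counter now 1
#4 T1 reads 1
#5 T1 CAS(1→2) writes; counter now 2
#6 T1 reads 2
#7 T1 CAS(2→3) writes; counter now 3
#8 T1 reads 3
#9 T1 CAS(3→4) writes; counter now 4
#10 T1 reads 4
#11 T1 CAS(4→5) writes; counter now 5
#12 T1 reads 5
#13 T1 CAS(5→6) writes; counter now 6
#14 T0 CAS(0→1) fails; counter now 6
#15 T0 reads 6
#16 T0 CAS(6→7) writes; counter now 7
#17 T0 reads 7
#18 T0 CAS(7→8) writes; counter now 8

counter = 8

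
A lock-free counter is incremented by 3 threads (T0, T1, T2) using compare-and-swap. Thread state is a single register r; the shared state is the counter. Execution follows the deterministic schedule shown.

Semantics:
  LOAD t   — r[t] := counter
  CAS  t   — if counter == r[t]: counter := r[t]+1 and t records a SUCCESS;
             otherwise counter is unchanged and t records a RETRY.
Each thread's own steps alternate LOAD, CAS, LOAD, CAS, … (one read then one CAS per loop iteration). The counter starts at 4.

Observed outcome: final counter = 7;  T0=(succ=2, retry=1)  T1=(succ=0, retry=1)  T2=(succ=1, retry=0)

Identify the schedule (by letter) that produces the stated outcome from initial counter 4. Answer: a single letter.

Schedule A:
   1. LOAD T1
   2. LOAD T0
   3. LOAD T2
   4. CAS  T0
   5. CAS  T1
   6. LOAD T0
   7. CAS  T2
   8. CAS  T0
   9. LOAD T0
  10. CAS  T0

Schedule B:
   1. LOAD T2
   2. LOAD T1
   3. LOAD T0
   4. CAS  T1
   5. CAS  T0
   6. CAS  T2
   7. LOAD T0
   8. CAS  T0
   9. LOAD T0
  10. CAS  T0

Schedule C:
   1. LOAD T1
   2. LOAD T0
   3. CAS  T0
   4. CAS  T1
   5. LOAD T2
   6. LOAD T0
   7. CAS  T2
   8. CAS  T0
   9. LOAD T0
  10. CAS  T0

C

Simulating candidate C:
step 1: T1 LOAD ⇒ load; ctr=4 reg=4
step 2: T0 LOAD ⇒ load; ctr=4 reg=4
step 3: T0 CAS ⇒ ok; ctr=5 reg=4
step 4: T1 CAS ⇒ retry; ctr=5 reg=4
step 5: T2 LOAD ⇒ load; ctr=5 reg=5
step 6: T0 LOAD ⇒ load; ctr=5 reg=5
step 7: T2 CAS ⇒ ok; ctr=6 reg=5
step 8: T0 CAS ⇒ retry; ctr=6 reg=5
step 9: T0 LOAD ⇒ load; ctr=6 reg=6
step 10: T0 CAS ⇒ ok; ctr=7 reg=6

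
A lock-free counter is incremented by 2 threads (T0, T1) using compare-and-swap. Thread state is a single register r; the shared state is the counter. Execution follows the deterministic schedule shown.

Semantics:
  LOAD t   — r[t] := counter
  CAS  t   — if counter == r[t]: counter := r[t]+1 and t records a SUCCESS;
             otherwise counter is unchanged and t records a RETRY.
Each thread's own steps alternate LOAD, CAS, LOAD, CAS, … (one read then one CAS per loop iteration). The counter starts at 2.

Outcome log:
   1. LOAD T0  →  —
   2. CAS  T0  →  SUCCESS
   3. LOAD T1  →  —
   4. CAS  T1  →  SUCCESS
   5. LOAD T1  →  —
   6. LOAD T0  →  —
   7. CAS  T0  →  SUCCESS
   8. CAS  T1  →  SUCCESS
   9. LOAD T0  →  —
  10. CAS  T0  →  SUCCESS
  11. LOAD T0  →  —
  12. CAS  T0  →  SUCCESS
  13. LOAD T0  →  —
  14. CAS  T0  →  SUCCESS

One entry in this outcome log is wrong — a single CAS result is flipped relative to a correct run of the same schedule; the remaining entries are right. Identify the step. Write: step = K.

Re-executing:
1. LOAD T0 → mem=2 r[T0]=2 [LOAD]
2. CAS T0 → mem=3 r[T0]=2 [OK]
3. LOAD T1 → mem=3 r[T1]=3 [LOAD]
4. CAS T1 → mem=4 r[T1]=3 [OK]
5. LOAD T1 → mem=4 r[T1]=4 [LOAD]
6. LOAD T0 → mem=4 r[T0]=4 [LOAD]
7. CAS T0 → mem=5 r[T0]=4 [OK]
8. CAS T1 → mem=5 r[T1]=4 [RETRY]
9. LOAD T0 → mem=5 r[T0]=5 [LOAD]
10. CAS T0 → mem=6 r[T0]=5 [OK]
11. LOAD T0 → mem=6 r[T0]=6 [LOAD]
12. CAS T0 → mem=7 r[T0]=6 [OK]
13. LOAD T0 → mem=7 r[T0]=7 [LOAD]
14. CAS T0 → mem=8 r[T0]=7 [OK]
Log disagrees first at step 8.

step = 8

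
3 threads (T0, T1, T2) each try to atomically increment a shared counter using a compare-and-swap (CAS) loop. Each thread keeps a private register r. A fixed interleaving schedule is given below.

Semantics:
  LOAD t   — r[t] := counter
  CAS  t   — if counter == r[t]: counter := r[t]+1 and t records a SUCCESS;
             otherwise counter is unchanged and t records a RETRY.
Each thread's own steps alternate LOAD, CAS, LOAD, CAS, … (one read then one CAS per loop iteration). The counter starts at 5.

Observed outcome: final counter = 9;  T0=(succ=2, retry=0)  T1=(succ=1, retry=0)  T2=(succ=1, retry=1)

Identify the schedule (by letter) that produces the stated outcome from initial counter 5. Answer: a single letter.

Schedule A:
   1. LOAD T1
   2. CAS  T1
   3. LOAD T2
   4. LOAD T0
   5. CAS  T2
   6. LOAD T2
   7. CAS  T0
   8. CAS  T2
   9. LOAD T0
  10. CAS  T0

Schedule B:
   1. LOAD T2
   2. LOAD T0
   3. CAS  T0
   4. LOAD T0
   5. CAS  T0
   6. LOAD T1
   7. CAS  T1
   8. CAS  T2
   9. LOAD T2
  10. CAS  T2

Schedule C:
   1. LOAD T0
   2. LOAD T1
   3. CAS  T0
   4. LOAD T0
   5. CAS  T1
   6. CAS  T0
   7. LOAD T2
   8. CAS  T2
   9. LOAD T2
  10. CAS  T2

Run B:
[1] T2.load  rd  (counter 5, T2.r 5)
[2] T0.load  rd  (counter 5, T0.r 5)
[3] T0.cas  hit  (counter 6, T0.r 5)
[4] T0.load  rd  (counter 6, T0.r 6)
[5] T0.cas  hit  (counter 7, T0.r 6)
[6] T1.load  rd  (counter 7, T1.r 7)
[7] T1.cas  hit  (counter 8, T1.r 7)
[8] T2.cas  miss  (counter 8, T2.r 5)
[9] T2.load  rd  (counter 8, T2.r 8)
[10] T2.cas  hit  (counter 9, T2.r 8)

B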